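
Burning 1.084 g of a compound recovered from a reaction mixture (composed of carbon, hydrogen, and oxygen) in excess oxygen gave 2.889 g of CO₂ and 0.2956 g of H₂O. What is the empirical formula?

C4H2O

mol C = 2.889 g CO₂ ÷ 44.009 g/mol = 0.065646 mol
mol H = 2 × 0.2956 g H₂O ÷ 18.015 g/mol = 0.032817 mol
mass O = 1.084 − (0.78847 + 0.033080) = 0.26245 g → mol O = 0.26245 ÷ 15.999 = 0.016404 mol
Divide by the smallest (0.016404 mol): C 4.002, H 2.001, O 1.000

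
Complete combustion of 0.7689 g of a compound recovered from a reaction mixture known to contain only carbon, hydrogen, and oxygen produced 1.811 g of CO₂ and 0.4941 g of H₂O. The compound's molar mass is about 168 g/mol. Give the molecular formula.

mol C = 1.811 g CO₂ ÷ 44.009 g/mol = 0.041151 mol
mol H = 2 × 0.4941 g H₂O ÷ 18.015 g/mol = 0.054854 mol
mass O = 0.7689 − (0.49426 + 0.055293) = 0.21935 g → mol O = 0.21935 ÷ 15.999 = 0.013710 mol
Divide by the smallest (0.013710 mol): C 3.002, H 4.001, O 1.000
Empirical formula: C3H4O
Empirical-formula mass = 56.06 g/mol; 168 ÷ 56.06 ≈ 3, so the molecular formula is C9H12O3.

C9H12O3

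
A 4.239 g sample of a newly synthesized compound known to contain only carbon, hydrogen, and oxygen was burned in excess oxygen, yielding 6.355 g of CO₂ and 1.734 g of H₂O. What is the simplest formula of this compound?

C3H4O3

mol C = 6.355 g CO₂ ÷ 44.009 g/mol = 0.14440 mol
mol H = 2 × 1.734 g H₂O ÷ 18.015 g/mol = 0.19251 mol
mass O = 4.239 − (1.7344 + 0.19405) = 2.3105 g → mol O = 2.3105 ÷ 15.999 = 0.14442 mol
Divide by the smallest (0.14440 mol): C 1.000, H 1.333, O 1.000
Multiplying each by 3 gives whole numbers: C 3.00, H 4.00, O 3.00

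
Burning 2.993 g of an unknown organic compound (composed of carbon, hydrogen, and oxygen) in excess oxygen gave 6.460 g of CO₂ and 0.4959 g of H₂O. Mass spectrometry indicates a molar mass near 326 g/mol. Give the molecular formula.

mol C = 6.460 g CO₂ ÷ 44.009 g/mol = 0.14679 mol
mol H = 2 × 0.4959 g H₂O ÷ 18.015 g/mol = 0.055054 mol
mass O = 2.993 − (1.7631 + 0.055495) = 1.1744 g → mol O = 1.1744 ÷ 15.999 = 0.073407 mol
Divide by the smallest (0.055054 mol): C 2.666, H 1.000, O 1.333
Multiplying each by 3 gives whole numbers: C 8.00, H 3.00, O 4.00
Empirical formula: C8H3O4
Empirical-formula mass = 163.11 g/mol; 326 ÷ 163.11 ≈ 2, so the molecular formula is C16H6O8.

C16H6O8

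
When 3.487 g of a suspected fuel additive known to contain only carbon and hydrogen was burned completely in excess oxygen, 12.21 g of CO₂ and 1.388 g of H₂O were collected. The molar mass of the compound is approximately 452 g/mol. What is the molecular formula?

mol C = 12.21 g CO₂ ÷ 44.009 g/mol = 0.27744 mol
mol H = 2 × 1.388 g H₂O ÷ 18.015 g/mol = 0.15409 mol
Divide by the smallest (0.15409 mol): C 1.800, H 1.000
Multiplying each by 5 gives whole numbers: C 9.00, H 5.00
Empirical formula: C9H5
Empirical-formula mass = 113.14 g/mol; 452 ÷ 113.14 ≈ 4, so the molecular formula is C36H20.

C36H20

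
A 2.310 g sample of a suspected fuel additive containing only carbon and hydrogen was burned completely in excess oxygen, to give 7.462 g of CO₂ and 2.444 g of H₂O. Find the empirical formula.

mol C = 7.462 g CO₂ ÷ 44.009 g/mol = 0.16956 mol
mol H = 2 × 2.444 g H₂O ÷ 18.015 g/mol = 0.27133 mol
Divide by the smallest (0.16956 mol): C 1.000, H 1.600
Multiplying each by 5 gives whole numbers: C 5.00, H 8.00

C5H8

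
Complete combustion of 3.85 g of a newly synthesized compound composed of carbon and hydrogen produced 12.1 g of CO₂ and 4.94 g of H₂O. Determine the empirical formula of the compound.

mol C = 12.1 g CO₂ ÷ 44.009 g/mol = 0.2749 mol
mol H = 2 × 4.94 g H₂O ÷ 18.015 g/mol = 0.5484 mol
Divide by the smallest (0.2749 mol): C 1.000, H 1.995

CH2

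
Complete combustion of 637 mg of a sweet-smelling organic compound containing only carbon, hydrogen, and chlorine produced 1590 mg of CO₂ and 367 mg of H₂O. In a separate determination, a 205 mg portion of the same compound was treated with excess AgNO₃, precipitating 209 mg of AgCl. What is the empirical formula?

C8H9Cl

mol C = 1.59 g CO₂ ÷ 44.009 g/mol = 0.03613 mol
mol H = 2 × 0.367 g H₂O ÷ 18.015 g/mol = 0.04074 mol
From the AgCl data: mol Cl per gram of compound = (0.209 ÷ 143.318) ÷ 0.205 = 0.007114 mol/g, so in the 0.637 g combustion sample mol Cl = 0.004531 mol
Divide by the smallest (0.004531 mol): C 7.973, H 8.991, Cl 1.000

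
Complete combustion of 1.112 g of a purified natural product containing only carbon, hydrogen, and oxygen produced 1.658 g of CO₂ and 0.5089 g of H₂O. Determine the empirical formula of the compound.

C2H3O2

mol C = 1.658 g CO₂ ÷ 44.009 g/mol = 0.037674 mol
mol H = 2 × 0.5089 g H₂O ÷ 18.015 g/mol = 0.056497 mol
mass O = 1.112 − (0.45250 + 0.056949) = 0.60255 g → mol O = 0.60255 ÷ 15.999 = 0.037662 mol
Divide by the smallest (0.037662 mol): C 1.000, H 1.500, O 1.000
Multiplying each by 2 gives whole numbers: C 2.00, H 3.00, O 2.00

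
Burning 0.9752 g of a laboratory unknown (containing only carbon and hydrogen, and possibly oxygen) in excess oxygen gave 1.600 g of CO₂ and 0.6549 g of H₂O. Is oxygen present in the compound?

mol C = 1.600 g CO₂ ÷ 44.009 g/mol = 0.036356 mol
mol H = 2 × 0.6549 g H₂O ÷ 18.015 g/mol = 0.072706 mol
C and H account for only 0.50996 g of the 0.9752 g sample; the remaining 0.46524 g must be oxygen.

yes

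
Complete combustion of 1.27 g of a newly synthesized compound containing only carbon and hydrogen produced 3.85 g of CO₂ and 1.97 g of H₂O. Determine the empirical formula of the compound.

C2H5

mol C = 3.85 g CO₂ ÷ 44.009 g/mol = 0.08748 mol
mol H = 2 × 1.97 g H₂O ÷ 18.015 g/mol = 0.2187 mol
Divide by the smallest (0.08748 mol): C 1.000, H 2.500
Multiplying each by 2 gives whole numbers: C 2.00, H 5.00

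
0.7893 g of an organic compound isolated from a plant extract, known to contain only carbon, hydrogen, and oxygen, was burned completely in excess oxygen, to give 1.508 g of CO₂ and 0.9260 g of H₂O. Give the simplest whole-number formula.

C2H6O

mol C = 1.508 g CO₂ ÷ 44.009 g/mol = 0.034266 mol
mol H = 2 × 0.9260 g H₂O ÷ 18.015 g/mol = 0.10280 mol
mass O = 0.7893 − (0.41157 + 0.10363) = 0.27411 g → mol O = 0.27411 ÷ 15.999 = 0.017133 mol
Divide by the smallest (0.017133 mol): C 2.000, H 6.000, O 1.000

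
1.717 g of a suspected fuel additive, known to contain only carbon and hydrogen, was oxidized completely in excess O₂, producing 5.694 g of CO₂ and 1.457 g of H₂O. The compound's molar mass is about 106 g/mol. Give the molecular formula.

mol C = 5.694 g CO₂ ÷ 44.009 g/mol = 0.12938 mol
mol H = 2 × 1.457 g H₂O ÷ 18.015 g/mol = 0.16175 mol
Divide by the smallest (0.12938 mol): C 1.000, H 1.250
Multiplying each by 4 gives whole numbers: C 4.00, H 5.00
Empirical formula: C4H5
Empirical-formula mass = 53.08 g/mol; 106 ÷ 53.08 ≈ 2, so the molecular formula is C8H10.

C8H10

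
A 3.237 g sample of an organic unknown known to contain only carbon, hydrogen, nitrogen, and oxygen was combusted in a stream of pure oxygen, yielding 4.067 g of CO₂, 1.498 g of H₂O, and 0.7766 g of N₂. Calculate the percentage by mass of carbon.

mol C = 4.067 g CO₂ ÷ 44.009 g/mol = 0.092413 mol
mol H = 2 × 1.498 g H₂O ÷ 18.015 g/mol = 0.16631 mol
mol N = 2 × 0.7766 g N₂ ÷ 28.014 g/mol = 0.055444 mol
mass O = 3.237 − (1.1100 + 0.16764 + 0.77660) = 1.1828 g → mol O = 1.1828 ÷ 15.999 = 0.073929 mol
mass % C = 1.1100 g ÷ 3.237 g × 100%

34.29%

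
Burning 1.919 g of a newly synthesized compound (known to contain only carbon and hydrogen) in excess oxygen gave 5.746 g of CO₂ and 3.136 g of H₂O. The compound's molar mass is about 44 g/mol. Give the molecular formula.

C3H8

mol C = 5.746 g CO₂ ÷ 44.009 g/mol = 0.13056 mol
mol H = 2 × 3.136 g H₂O ÷ 18.015 g/mol = 0.34815 mol
Divide by the smallest (0.13056 mol): C 1.000, H 2.667
Multiplying each by 3 gives whole numbers: C 3.00, H 8.00
Empirical formula: C3H8
Empirical-formula mass = 44.10 g/mol; 44 ÷ 44.10 ≈ 1, so the molecular formula is C3H8.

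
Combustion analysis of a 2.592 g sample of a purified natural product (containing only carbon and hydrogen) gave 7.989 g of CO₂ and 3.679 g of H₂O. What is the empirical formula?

C4H9

mol C = 7.989 g CO₂ ÷ 44.009 g/mol = 0.18153 mol
mol H = 2 × 3.679 g H₂O ÷ 18.015 g/mol = 0.40844 mol
Divide by the smallest (0.18153 mol): C 1.000, H 2.250
Multiplying each by 4 gives whole numbers: C 4.00, H 9.00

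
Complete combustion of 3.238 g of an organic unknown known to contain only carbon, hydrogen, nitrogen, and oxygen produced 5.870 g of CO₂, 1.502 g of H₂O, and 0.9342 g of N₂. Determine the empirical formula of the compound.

mol C = 5.870 g CO₂ ÷ 44.009 g/mol = 0.13338 mol
mol H = 2 × 1.502 g H₂O ÷ 18.015 g/mol = 0.16675 mol
mol N = 2 × 0.9342 g N₂ ÷ 28.014 g/mol = 0.066695 mol
mass O = 3.238 − (1.6020 + 0.16808 + 0.93420) = 0.53367 g → mol O = 0.53367 ÷ 15.999 = 0.033356 mol
Divide by the smallest (0.033356 mol): C 3.999, H 4.999, N 1.999, O 1.000

C4H5N2O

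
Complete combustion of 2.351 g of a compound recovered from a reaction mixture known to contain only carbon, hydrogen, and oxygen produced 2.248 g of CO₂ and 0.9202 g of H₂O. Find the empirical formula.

mol C = 2.248 g CO₂ ÷ 44.009 g/mol = 0.051080 mol
mol H = 2 × 0.9202 g H₂O ÷ 18.015 g/mol = 0.10216 mol
mass O = 2.351 − (0.61353 + 0.10298) = 1.6345 g → mol O = 1.6345 ÷ 15.999 = 0.10216 mol
Divide by the smallest (0.051080 mol): C 1.000, H 2.000, O 2.000

CH2O2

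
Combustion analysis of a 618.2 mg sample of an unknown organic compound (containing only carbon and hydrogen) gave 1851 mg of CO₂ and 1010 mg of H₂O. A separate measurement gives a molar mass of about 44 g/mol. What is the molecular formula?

C3H8

mol C = 1.851 g CO₂ ÷ 44.009 g/mol = 0.042060 mol
mol H = 2 × 1.010 g H₂O ÷ 18.015 g/mol = 0.11213 mol
Divide by the smallest (0.042060 mol): C 1.000, H 2.666
Multiplying each by 3 gives whole numbers: C 3.00, H 8.00
Empirical formula: C3H8
Empirical-formula mass = 44.10 g/mol; 44 ÷ 44.10 ≈ 1, so the molecular formula is C3H8.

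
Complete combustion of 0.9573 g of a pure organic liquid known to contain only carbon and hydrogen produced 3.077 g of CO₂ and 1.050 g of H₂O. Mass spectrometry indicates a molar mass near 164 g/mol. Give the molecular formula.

C12H20

mol C = 3.077 g CO₂ ÷ 44.009 g/mol = 0.069918 mol
mol H = 2 × 1.050 g H₂O ÷ 18.015 g/mol = 0.11657 mol
Divide by the smallest (0.069918 mol): C 1.000, H 1.667
Multiplying each by 3 gives whole numbers: C 3.00, H 5.00
Empirical formula: C3H5
Empirical-formula mass = 41.07 g/mol; 164 ÷ 41.07 ≈ 4, so the molecular formula is C12H20.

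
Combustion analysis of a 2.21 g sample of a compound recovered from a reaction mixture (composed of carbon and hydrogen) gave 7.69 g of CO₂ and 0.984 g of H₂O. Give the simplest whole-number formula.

C8H5

mol C = 7.69 g CO₂ ÷ 44.009 g/mol = 0.1747 mol
mol H = 2 × 0.984 g H₂O ÷ 18.015 g/mol = 0.1092 mol
Divide by the smallest (0.1092 mol): C 1.600, H 1.000
Multiplying each by 5 gives whole numbers: C 8.00, H 5.00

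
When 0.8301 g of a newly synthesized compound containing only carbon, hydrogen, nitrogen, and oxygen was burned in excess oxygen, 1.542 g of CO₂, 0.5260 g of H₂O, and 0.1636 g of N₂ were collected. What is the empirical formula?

C3H5NO

mol C = 1.542 g CO₂ ÷ 44.009 g/mol = 0.035038 mol
mol H = 2 × 0.5260 g H₂O ÷ 18.015 g/mol = 0.058396 mol
mol N = 2 × 0.1636 g N₂ ÷ 28.014 g/mol = 0.011680 mol
mass O = 0.8301 − (0.42084 + 0.058863 + 0.16360) = 0.18679 g → mol O = 0.18679 ÷ 15.999 = 0.011675 mol
Divide by the smallest (0.011675 mol): C 3.001, H 5.002, N 1.000, O 1.000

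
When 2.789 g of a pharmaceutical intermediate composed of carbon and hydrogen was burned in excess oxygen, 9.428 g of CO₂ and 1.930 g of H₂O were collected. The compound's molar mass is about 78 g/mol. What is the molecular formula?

mol C = 9.428 g CO₂ ÷ 44.009 g/mol = 0.21423 mol
mol H = 2 × 1.930 g H₂O ÷ 18.015 g/mol = 0.21427 mol
Divide by the smallest (0.21423 mol): C 1.000, H 1.000
Empirical formula: CH
Empirical-formula mass = 13.02 g/mol; 78 ÷ 13.02 ≈ 6, so the molecular formula is C6H6.

C6H6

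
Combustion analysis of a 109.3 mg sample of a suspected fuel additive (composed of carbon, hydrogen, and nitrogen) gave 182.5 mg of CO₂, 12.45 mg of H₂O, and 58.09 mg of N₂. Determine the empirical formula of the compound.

C3HN3

mol C = 0.1825 g CO₂ ÷ 44.009 g/mol = 0.0041469 mol
mol H = 2 × 0.01245 g H₂O ÷ 18.015 g/mol = 0.0013822 mol
mol N = 2 × 0.05809 g N₂ ÷ 28.014 g/mol = 0.0041472 mol
Divide by the smallest (0.0013822 mol): C 3.000, H 1.000, N 3.000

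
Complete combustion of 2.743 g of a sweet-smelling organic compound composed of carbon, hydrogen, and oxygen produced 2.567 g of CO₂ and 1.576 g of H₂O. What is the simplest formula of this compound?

CH3O2

mol C = 2.567 g CO₂ ÷ 44.009 g/mol = 0.058329 mol
mol H = 2 × 1.576 g H₂O ÷ 18.015 g/mol = 0.17497 mol
mass O = 2.743 − (0.70059 + 0.17637) = 1.8660 g → mol O = 1.8660 ÷ 15.999 = 0.11664 mol
Divide by the smallest (0.058329 mol): C 1.000, H 3.000, O 2.000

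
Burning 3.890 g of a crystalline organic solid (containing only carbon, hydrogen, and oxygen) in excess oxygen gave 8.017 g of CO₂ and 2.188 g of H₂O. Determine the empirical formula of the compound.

mol C = 8.017 g CO₂ ÷ 44.009 g/mol = 0.18217 mol
mol H = 2 × 2.188 g H₂O ÷ 18.015 g/mol = 0.24291 mol
mass O = 3.890 − (2.1880 + 0.24485) = 1.4571 g → mol O = 1.4571 ÷ 15.999 = 0.091077 mol
Divide by the smallest (0.091077 mol): C 2.000, H 2.667, O 1.000
Multiplying each by 3 gives whole numbers: C 6.00, H 8.00, O 3.00

C6H8O3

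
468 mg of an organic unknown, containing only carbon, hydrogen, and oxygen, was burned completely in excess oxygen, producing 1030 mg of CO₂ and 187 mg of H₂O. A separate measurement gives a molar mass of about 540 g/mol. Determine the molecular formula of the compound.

C27H24O12

mol C = 1.03 g CO₂ ÷ 44.009 g/mol = 0.02340 mol
mol H = 2 × 0.187 g H₂O ÷ 18.015 g/mol = 0.02076 mol
mass O = 0.468 − (0.2811 + 0.02093) = 0.1660 g → mol O = 0.1660 ÷ 15.999 = 0.01037 mol
Divide by the smallest (0.01037 mol): C 2.256, H 2.001, O 1.000
Multiplying each by 4 gives whole numbers: C 9.02, H 8.01, O 4.00
Empirical formula: C9H8O4
Empirical-formula mass = 180.16 g/mol; 540 ÷ 180.16 ≈ 3, so the molecular formula is C27H24O12.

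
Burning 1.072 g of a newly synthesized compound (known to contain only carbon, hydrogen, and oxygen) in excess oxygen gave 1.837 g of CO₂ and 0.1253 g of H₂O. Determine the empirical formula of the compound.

C6H2O5

mol C = 1.837 g CO₂ ÷ 44.009 g/mol = 0.041741 mol
mol H = 2 × 0.1253 g H₂O ÷ 18.015 g/mol = 0.013911 mol
mass O = 1.072 − (0.50136 + 0.014022) = 0.55662 g → mol O = 0.55662 ÷ 15.999 = 0.034791 mol
Divide by the smallest (0.013911 mol): C 3.001, H 1.000, O 2.501
Multiplying each by 2 gives whole numbers: C 6.00, H 2.00, O 5.00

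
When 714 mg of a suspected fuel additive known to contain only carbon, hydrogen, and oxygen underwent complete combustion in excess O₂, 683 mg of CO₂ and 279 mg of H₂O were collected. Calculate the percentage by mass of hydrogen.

mol C = 0.683 g CO₂ ÷ 44.009 g/mol = 0.01552 mol
mol H = 2 × 0.279 g H₂O ÷ 18.015 g/mol = 0.03097 mol
mass O = 0.714 − (0.1864 + 0.03122) = 0.4964 g → mol O = 0.4964 ÷ 15.999 = 0.03103 mol
mass % H = 0.03122 g ÷ 0.714 g × 100%

4.4%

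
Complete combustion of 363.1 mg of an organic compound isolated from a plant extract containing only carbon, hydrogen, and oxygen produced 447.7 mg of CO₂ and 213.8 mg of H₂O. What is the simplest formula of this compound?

C3H7O4

mol C = 0.4477 g CO₂ ÷ 44.009 g/mol = 0.010173 mol
mol H = 2 × 0.2138 g H₂O ÷ 18.015 g/mol = 0.023736 mol
mass O = 0.3631 − (0.12219 + 0.023926) = 0.21699 g → mol O = 0.21699 ÷ 15.999 = 0.013563 mol
Divide by the smallest (0.010173 mol): C 1.000, H 2.333, O 1.333
Multiplying each by 3 gives whole numbers: C 3.00, H 7.00, O 4.00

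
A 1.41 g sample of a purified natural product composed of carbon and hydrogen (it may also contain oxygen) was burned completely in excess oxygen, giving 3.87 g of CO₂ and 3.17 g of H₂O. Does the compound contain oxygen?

mol C = 3.87 g CO₂ ÷ 44.009 g/mol = 0.08794 mol
mol H = 2 × 3.17 g H₂O ÷ 18.015 g/mol = 0.3519 mol
C and H together account for 1.411 g — essentially the entire 1.41 g sample — so the compound contains no oxygen.

no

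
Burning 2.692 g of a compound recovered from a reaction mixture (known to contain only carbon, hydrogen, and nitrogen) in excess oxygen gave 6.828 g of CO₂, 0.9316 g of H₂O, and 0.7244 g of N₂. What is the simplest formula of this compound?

C3H2N

mol C = 6.828 g CO₂ ÷ 44.009 g/mol = 0.15515 mol
mol H = 2 × 0.9316 g H₂O ÷ 18.015 g/mol = 0.10342 mol
mol N = 2 × 0.7244 g N₂ ÷ 28.014 g/mol = 0.051717 mol
Divide by the smallest (0.051717 mol): C 3.000, H 2.000, N 1.000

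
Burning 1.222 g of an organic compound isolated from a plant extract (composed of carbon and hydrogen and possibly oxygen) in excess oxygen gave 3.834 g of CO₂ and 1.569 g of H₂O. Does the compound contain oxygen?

mol C = 3.834 g CO₂ ÷ 44.009 g/mol = 0.087119 mol
mol H = 2 × 1.569 g H₂O ÷ 18.015 g/mol = 0.17419 mol
C and H together account for 1.2220 g — essentially the entire 1.222 g sample — so the compound contains no oxygen.

no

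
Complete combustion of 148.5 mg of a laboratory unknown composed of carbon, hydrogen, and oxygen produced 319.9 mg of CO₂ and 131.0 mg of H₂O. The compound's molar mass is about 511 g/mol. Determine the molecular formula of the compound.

mol C = 0.3199 g CO₂ ÷ 44.009 g/mol = 0.0072690 mol
mol H = 2 × 0.1310 g H₂O ÷ 18.015 g/mol = 0.014543 mol
mass O = 0.1485 − (0.087308 + 0.014660) = 0.046533 g → mol O = 0.046533 ÷ 15.999 = 0.0029085 mol
Divide by the smallest (0.0029085 mol): C 2.499, H 5.000, O 1.000
Multiplying each by 2 gives whole numbers: C 5.00, H 10.00, O 2.00
Empirical formula: C5H10O2
Empirical-formula mass = 102.13 g/mol; 511 ÷ 102.13 ≈ 5, so the molecular formula is C25H50O10.

C25H50O10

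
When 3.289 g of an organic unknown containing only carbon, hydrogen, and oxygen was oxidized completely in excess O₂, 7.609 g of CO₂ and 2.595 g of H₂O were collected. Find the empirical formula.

mol C = 7.609 g CO₂ ÷ 44.009 g/mol = 0.17290 mol
mol H = 2 × 2.595 g H₂O ÷ 18.015 g/mol = 0.28809 mol
mass O = 3.289 − (2.0767 + 0.29040) = 0.92194 g → mol O = 0.92194 ÷ 15.999 = 0.057625 mol
Divide by the smallest (0.057625 mol): C 3.000, H 4.999, O 1.000

C3H5O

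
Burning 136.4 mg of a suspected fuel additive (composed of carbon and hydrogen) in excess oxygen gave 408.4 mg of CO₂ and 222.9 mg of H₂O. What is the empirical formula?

C3H8

mol C = 0.4084 g CO₂ ÷ 44.009 g/mol = 0.0092799 mol
mol H = 2 × 0.2229 g H₂O ÷ 18.015 g/mol = 0.024746 mol
Divide by the smallest (0.0092799 mol): C 1.000, H 2.667
Multiplying each by 3 gives whole numbers: C 3.00, H 8.00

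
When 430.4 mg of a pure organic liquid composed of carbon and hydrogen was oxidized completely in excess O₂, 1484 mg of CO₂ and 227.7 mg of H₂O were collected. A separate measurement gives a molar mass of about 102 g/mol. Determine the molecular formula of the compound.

mol C = 1.484 g CO₂ ÷ 44.009 g/mol = 0.033720 mol
mol H = 2 × 0.2277 g H₂O ÷ 18.015 g/mol = 0.025279 mol
Divide by the smallest (0.025279 mol): C 1.334, H 1.000
Multiplying each by 3 gives whole numbers: C 4.00, H 3.00
Empirical formula: C4H3
Empirical-formula mass = 51.07 g/mol; 102 ÷ 51.07 ≈ 2, so the molecular formula is C8H6.

C8H6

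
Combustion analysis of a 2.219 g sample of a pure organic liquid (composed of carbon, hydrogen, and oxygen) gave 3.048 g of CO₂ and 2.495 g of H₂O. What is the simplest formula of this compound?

CH4O

mol C = 3.048 g CO₂ ÷ 44.009 g/mol = 0.069259 mol
mol H = 2 × 2.495 g H₂O ÷ 18.015 g/mol = 0.27699 mol
mass O = 2.219 − (0.83186 + 0.27921) = 1.1079 g → mol O = 1.1079 ÷ 15.999 = 0.069250 mol
Divide by the smallest (0.069250 mol): C 1.000, H 4.000, O 1.000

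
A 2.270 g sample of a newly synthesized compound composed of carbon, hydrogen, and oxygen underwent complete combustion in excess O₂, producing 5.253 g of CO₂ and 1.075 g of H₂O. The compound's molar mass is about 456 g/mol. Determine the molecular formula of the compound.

C24H24O9

mol C = 5.253 g CO₂ ÷ 44.009 g/mol = 0.11936 mol
mol H = 2 × 1.075 g H₂O ÷ 18.015 g/mol = 0.11934 mol
mass O = 2.270 − (1.4337 + 0.12030) = 0.71604 g → mol O = 0.71604 ÷ 15.999 = 0.044756 mol
Divide by the smallest (0.044756 mol): C 2.667, H 2.667, O 1.000
Multiplying each by 3 gives whole numbers: C 8.00, H 8.00, O 3.00
Empirical formula: C8H8O3
Empirical-formula mass = 152.15 g/mol; 456 ÷ 152.15 ≈ 3, so the molecular formula is C24H24O9.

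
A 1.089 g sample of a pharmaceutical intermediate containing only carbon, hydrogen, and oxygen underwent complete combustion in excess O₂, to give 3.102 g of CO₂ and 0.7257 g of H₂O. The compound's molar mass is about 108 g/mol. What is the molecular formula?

mol C = 3.102 g CO₂ ÷ 44.009 g/mol = 0.070486 mol
mol H = 2 × 0.7257 g H₂O ÷ 18.015 g/mol = 0.080566 mol
mass O = 1.089 − (0.84660 + 0.081211) = 0.16119 g → mol O = 0.16119 ÷ 15.999 = 0.010075 mol
Divide by the smallest (0.010075 mol): C 6.996, H 7.997, O 1.000
Empirical formula: C7H8O
Empirical-formula mass = 108.14 g/mol; 108 ÷ 108.14 ≈ 1, so the molecular formula is C7H8O.

C7H8O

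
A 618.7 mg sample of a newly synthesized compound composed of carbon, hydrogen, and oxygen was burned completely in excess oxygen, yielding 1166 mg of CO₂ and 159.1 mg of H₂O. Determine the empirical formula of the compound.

C3H2O2

mol C = 1.166 g CO₂ ÷ 44.009 g/mol = 0.026495 mol
mol H = 2 × 0.1591 g H₂O ÷ 18.015 g/mol = 0.017663 mol
mass O = 0.6187 − (0.31823 + 0.017804) = 0.28267 g → mol O = 0.28267 ÷ 15.999 = 0.017668 mol
Divide by the smallest (0.017663 mol): C 1.500, H 1.000, O 1.000
Multiplying each by 2 gives whole numbers: C 3.00, H 2.00, O 2.00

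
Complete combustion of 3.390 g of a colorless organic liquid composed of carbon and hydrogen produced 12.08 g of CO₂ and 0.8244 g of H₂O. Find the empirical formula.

C3H

mol C = 12.08 g CO₂ ÷ 44.009 g/mol = 0.27449 mol
mol H = 2 × 0.8244 g H₂O ÷ 18.015 g/mol = 0.091524 mol
Divide by the smallest (0.091524 mol): C 2.999, H 1.000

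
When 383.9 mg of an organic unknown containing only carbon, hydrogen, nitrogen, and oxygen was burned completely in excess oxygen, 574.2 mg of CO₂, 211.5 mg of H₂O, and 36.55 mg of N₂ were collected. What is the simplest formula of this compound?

C5H9NO4

mol C = 0.5742 g CO₂ ÷ 44.009 g/mol = 0.013047 mol
mol H = 2 × 0.2115 g H₂O ÷ 18.015 g/mol = 0.023480 mol
mol N = 2 × 0.03655 g N₂ ÷ 28.014 g/mol = 0.0026094 mol
mass O = 0.3839 − (0.15671 + 0.023668 + 0.036550) = 0.16697 g → mol O = 0.16697 ÷ 15.999 = 0.010436 mol
Divide by the smallest (0.0026094 mol): C 5.000, H 8.998, N 1.000, O 3.999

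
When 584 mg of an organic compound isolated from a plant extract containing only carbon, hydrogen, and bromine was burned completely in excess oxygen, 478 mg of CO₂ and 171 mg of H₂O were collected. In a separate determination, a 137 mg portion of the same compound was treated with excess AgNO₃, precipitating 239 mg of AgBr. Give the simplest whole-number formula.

C4H7Br2

mol C = 0.478 g CO₂ ÷ 44.009 g/mol = 0.01086 mol
mol H = 2 × 0.171 g H₂O ÷ 18.015 g/mol = 0.01898 mol
From the AgBr data: mol Br per gram of compound = (0.239 ÷ 187.772) ÷ 0.137 = 0.009291 mol/g, so in the 0.584 g combustion sample mol Br = 0.005426 mol
Divide by the smallest (0.005426 mol): C 2.002, H 3.499, Br 1.000
Multiplying each by 2 gives whole numbers: C 4.00, H 7.00, Br 2.00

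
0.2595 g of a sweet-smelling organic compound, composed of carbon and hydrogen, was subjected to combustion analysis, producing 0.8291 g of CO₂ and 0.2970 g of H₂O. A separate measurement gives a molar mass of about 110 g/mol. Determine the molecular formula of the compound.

C8H14

mol C = 0.8291 g CO₂ ÷ 44.009 g/mol = 0.018839 mol
mol H = 2 × 0.2970 g H₂O ÷ 18.015 g/mol = 0.032973 mol
Divide by the smallest (0.018839 mol): C 1.000, H 1.750
Multiplying each by 4 gives whole numbers: C 4.00, H 7.00
Empirical formula: C4H7
Empirical-formula mass = 55.10 g/mol; 110 ÷ 55.10 ≈ 2, so the molecular formula is C8H14.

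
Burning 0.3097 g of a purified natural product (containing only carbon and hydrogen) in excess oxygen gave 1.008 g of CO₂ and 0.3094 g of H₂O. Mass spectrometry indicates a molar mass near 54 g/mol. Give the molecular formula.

mol C = 1.008 g CO₂ ÷ 44.009 g/mol = 0.022904 mol
mol H = 2 × 0.3094 g H₂O ÷ 18.015 g/mol = 0.034349 mol
Divide by the smallest (0.022904 mol): C 1.000, H 1.500
Multiplying each by 2 gives whole numbers: C 2.00, H 3.00
Empirical formula: C2H3
Empirical-formula mass = 27.05 g/mol; 54 ÷ 27.05 ≈ 2, so the molecular formula is C4H6.

C4H6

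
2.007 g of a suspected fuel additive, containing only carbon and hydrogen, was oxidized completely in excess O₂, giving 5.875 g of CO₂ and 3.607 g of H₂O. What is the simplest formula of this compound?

mol C = 5.875 g CO₂ ÷ 44.009 g/mol = 0.13350 mol
mol H = 2 × 3.607 g H₂O ÷ 18.015 g/mol = 0.40044 mol
Divide by the smallest (0.13350 mol): C 1.000, H 3.000

CH3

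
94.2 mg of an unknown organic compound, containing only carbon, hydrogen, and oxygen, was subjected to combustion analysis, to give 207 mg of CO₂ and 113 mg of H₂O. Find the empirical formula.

mol C = 0.207 g CO₂ ÷ 44.009 g/mol = 0.004704 mol
mol H = 2 × 0.113 g H₂O ÷ 18.015 g/mol = 0.01255 mol
mass O = 0.0942 − (0.05649 + 0.01265) = 0.02506 g → mol O = 0.02506 ÷ 15.999 = 0.001566 mol
Divide by the smallest (0.001566 mol): C 3.003, H 8.009, O 1.000

C3H8O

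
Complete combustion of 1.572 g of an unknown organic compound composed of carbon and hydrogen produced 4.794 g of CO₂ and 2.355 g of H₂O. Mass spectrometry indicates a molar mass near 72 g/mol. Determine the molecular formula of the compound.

C5H12

mol C = 4.794 g CO₂ ÷ 44.009 g/mol = 0.10893 mol
mol H = 2 × 2.355 g H₂O ÷ 18.015 g/mol = 0.26145 mol
Divide by the smallest (0.10893 mol): C 1.000, H 2.400
Multiplying each by 5 gives whole numbers: C 5.00, H 12.00
Empirical formula: C5H12
Empirical-formula mass = 72.15 g/mol; 72 ÷ 72.15 ≈ 1, so the molecular formula is C5H12.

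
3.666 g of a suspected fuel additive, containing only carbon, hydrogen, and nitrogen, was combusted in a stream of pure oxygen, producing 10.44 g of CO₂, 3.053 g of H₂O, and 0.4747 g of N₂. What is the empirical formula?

C7H10N

mol C = 10.44 g CO₂ ÷ 44.009 g/mol = 0.23722 mol
mol H = 2 × 3.053 g H₂O ÷ 18.015 g/mol = 0.33894 mol
mol N = 2 × 0.4747 g N₂ ÷ 28.014 g/mol = 0.033890 mol
Divide by the smallest (0.033890 mol): C 7.000, H 10.001, N 1.000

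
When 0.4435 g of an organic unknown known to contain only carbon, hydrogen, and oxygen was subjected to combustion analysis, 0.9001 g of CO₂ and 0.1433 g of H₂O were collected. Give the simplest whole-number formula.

C9H7O5

mol C = 0.9001 g CO₂ ÷ 44.009 g/mol = 0.020453 mol
mol H = 2 × 0.1433 g H₂O ÷ 18.015 g/mol = 0.015909 mol
mass O = 0.4435 − (0.24566 + 0.016036) = 0.18181 g → mol O = 0.18181 ÷ 15.999 = 0.011364 mol
Divide by the smallest (0.011364 mol): C 1.800, H 1.400, O 1.000
Multiplying each by 5 gives whole numbers: C 9.00, H 7.00, O 5.00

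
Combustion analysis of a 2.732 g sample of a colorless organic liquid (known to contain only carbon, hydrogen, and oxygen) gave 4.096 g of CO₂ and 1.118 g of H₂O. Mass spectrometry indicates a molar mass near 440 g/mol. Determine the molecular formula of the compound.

C15H20O15

mol C = 4.096 g CO₂ ÷ 44.009 g/mol = 0.093072 mol
mol H = 2 × 1.118 g H₂O ÷ 18.015 g/mol = 0.12412 mol
mass O = 2.732 − (1.1179 + 0.12511) = 1.4890 g → mol O = 1.4890 ÷ 15.999 = 0.093068 mol
Divide by the smallest (0.093068 mol): C 1.000, H 1.334, O 1.000
Multiplying each by 3 gives whole numbers: C 3.00, H 4.00, O 3.00
Empirical formula: C3H4O3
Empirical-formula mass = 88.06 g/mol; 440 ÷ 88.06 ≈ 5, so the molecular formula is C15H20O15.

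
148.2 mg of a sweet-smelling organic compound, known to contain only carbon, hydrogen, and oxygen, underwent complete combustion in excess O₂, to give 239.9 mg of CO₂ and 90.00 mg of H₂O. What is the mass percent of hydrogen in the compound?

mol C = 0.2399 g CO₂ ÷ 44.009 g/mol = 0.0054512 mol
mol H = 2 × 0.09000 g H₂O ÷ 18.015 g/mol = 0.0099917 mol
mass O = 0.1482 − (0.065474 + 0.010072) = 0.072655 g → mol O = 0.072655 ÷ 15.999 = 0.0045412 mol
mass % H = 0.010072 g ÷ 0.1482 g × 100%

6.80%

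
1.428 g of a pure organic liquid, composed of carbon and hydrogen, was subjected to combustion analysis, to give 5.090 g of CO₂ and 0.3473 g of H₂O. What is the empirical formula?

C3H

mol C = 5.090 g CO₂ ÷ 44.009 g/mol = 0.11566 mol
mol H = 2 × 0.3473 g H₂O ÷ 18.015 g/mol = 0.038557 mol
Divide by the smallest (0.038557 mol): C 3.000, H 1.000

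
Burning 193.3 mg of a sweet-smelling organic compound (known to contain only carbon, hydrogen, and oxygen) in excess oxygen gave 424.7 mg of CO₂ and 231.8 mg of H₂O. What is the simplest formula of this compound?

mol C = 0.4247 g CO₂ ÷ 44.009 g/mol = 0.0096503 mol
mol H = 2 × 0.2318 g H₂O ÷ 18.015 g/mol = 0.025734 mol
mass O = 0.1933 − (0.11591 + 0.025940) = 0.051450 g → mol O = 0.051450 ÷ 15.999 = 0.0032158 mol
Divide by the smallest (0.0032158 mol): C 3.001, H 8.002, O 1.000

C3H8O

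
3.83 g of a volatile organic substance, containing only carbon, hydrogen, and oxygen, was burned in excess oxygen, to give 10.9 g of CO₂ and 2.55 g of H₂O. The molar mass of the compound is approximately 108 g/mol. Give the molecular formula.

C7H8O

mol C = 10.9 g CO₂ ÷ 44.009 g/mol = 0.2477 mol
mol H = 2 × 2.55 g H₂O ÷ 18.015 g/mol = 0.2831 mol
mass O = 3.83 − (2.975 + 0.2854) = 0.5698 g → mol O = 0.5698 ÷ 15.999 = 0.03561 mol
Divide by the smallest (0.03561 mol): C 6.954, H 7.949, O 1.000
Empirical formula: C7H8O
Empirical-formula mass = 108.14 g/mol; 108 ÷ 108.14 ≈ 1, so the molecular formula is C7H8O.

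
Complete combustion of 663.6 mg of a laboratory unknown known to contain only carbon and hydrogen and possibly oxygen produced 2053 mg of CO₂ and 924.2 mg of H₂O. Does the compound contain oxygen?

no

mol C = 2.053 g CO₂ ÷ 44.009 g/mol = 0.046650 mol
mol H = 2 × 0.9242 g H₂O ÷ 18.015 g/mol = 0.10260 mol
C and H together account for 0.66373 g — essentially the entire 0.6636 g sample — so the compound contains no oxygen.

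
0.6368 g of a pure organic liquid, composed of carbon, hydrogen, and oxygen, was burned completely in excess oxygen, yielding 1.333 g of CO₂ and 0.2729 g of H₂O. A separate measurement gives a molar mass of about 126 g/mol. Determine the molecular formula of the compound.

C6H6O3

mol C = 1.333 g CO₂ ÷ 44.009 g/mol = 0.030289 mol
mol H = 2 × 0.2729 g H₂O ÷ 18.015 g/mol = 0.030297 mol
mass O = 0.6368 − (0.36380 + 0.030539) = 0.24246 g → mol O = 0.24246 ÷ 15.999 = 0.015154 mol
Divide by the smallest (0.015154 mol): C 1.999, H 1.999, O 1.000
Empirical formula: C2H2O
Empirical-formula mass = 42.04 g/mol; 126 ÷ 42.04 ≈ 3, so the molecular formula is C6H6O3.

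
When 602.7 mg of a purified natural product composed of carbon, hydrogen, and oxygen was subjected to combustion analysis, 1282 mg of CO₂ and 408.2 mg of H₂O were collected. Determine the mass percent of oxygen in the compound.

34.37%

mol C = 1.282 g CO₂ ÷ 44.009 g/mol = 0.029130 mol
mol H = 2 × 0.4082 g H₂O ÷ 18.015 g/mol = 0.045318 mol
mass O = 0.6027 − (0.34989 + 0.045680) = 0.20713 g → mol O = 0.20713 ÷ 15.999 = 0.012947 mol
mass % O = 0.20713 g ÷ 0.6027 g × 100%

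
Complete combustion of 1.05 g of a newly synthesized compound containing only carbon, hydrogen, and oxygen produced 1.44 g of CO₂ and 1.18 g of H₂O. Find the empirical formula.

CH4O

mol C = 1.44 g CO₂ ÷ 44.009 g/mol = 0.03272 mol
mol H = 2 × 1.18 g H₂O ÷ 18.015 g/mol = 0.1310 mol
mass O = 1.05 − (0.3930 + 0.1320) = 0.5249 g → mol O = 0.5249 ÷ 15.999 = 0.03281 mol
Divide by the smallest (0.03272 mol): C 1.000, H 4.004, O 1.003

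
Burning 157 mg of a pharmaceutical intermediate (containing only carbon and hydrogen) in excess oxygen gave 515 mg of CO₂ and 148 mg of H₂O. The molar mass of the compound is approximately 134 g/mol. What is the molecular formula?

C10H14

mol C = 0.515 g CO₂ ÷ 44.009 g/mol = 0.01170 mol
mol H = 2 × 0.148 g H₂O ÷ 18.015 g/mol = 0.01643 mol
Divide by the smallest (0.01170 mol): C 1.000, H 1.404
Multiplying each by 5 gives whole numbers: C 5.00, H 7.02
Empirical formula: C5H7
Empirical-formula mass = 67.11 g/mol; 134 ÷ 67.11 ≈ 2, so the molecular formula is C10H14.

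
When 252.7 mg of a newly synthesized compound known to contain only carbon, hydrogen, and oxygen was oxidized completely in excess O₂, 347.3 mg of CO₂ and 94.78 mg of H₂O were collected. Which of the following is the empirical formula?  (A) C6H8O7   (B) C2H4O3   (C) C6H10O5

(A) C6H8O7

mol C = 0.3473 g CO₂ ÷ 44.009 g/mol = 0.0078916 mol
mol H = 2 × 0.09478 g H₂O ÷ 18.015 g/mol = 0.010522 mol
mass O = 0.2527 − (0.094786 + 0.010607) = 0.14731 g → mol O = 0.14731 ÷ 15.999 = 0.0092073 mol
Divide by the smallest (0.0078916 mol): C 1.000, H 1.333, O 1.167
Multiplying each by 6 gives whole numbers: C 6.00, H 8.00, O 7.00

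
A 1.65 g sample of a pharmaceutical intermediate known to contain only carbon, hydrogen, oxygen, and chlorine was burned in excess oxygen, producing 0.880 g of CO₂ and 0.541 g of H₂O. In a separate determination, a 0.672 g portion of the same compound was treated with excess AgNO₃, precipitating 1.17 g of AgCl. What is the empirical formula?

CH3ClO2

mol C = 0.880 g CO₂ ÷ 44.009 g/mol = 0.02000 mol
mol H = 2 × 0.541 g H₂O ÷ 18.015 g/mol = 0.06006 mol
From the AgCl data: mol Cl per gram of compound = (1.17 ÷ 143.318) ÷ 0.672 = 0.01215 mol/g, so in the 1.65 g combustion sample mol Cl = 0.02004 mol
mass O = 1.65 − (0.2402 + 0.06054 + 0.7106) = 0.6387 g → mol O = 0.6387 ÷ 15.999 = 0.03992 mol
Divide by the smallest (0.02000 mol): C 1.000, H 3.004, Cl 1.002, O 1.996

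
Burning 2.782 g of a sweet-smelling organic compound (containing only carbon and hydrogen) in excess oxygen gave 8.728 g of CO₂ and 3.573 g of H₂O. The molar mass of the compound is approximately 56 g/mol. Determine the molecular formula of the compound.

C4H8

mol C = 8.728 g CO₂ ÷ 44.009 g/mol = 0.19832 mol
mol H = 2 × 3.573 g H₂O ÷ 18.015 g/mol = 0.39667 mol
Divide by the smallest (0.19832 mol): C 1.000, H 2.000
Empirical formula: CH2
Empirical-formula mass = 14.03 g/mol; 56 ÷ 14.03 ≈ 4, so the molecular formula is C4H8.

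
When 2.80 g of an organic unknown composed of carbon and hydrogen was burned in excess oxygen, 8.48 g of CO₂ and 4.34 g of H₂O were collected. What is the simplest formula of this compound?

mol C = 8.48 g CO₂ ÷ 44.009 g/mol = 0.1927 mol
mol H = 2 × 4.34 g H₂O ÷ 18.015 g/mol = 0.4818 mol
Divide by the smallest (0.1927 mol): C 1.000, H 2.501
Multiplying each by 2 gives whole numbers: C 2.00, H 5.00

C2H5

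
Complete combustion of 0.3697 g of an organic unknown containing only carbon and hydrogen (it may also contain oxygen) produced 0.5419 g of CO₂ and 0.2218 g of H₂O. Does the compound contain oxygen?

yes

mol C = 0.5419 g CO₂ ÷ 44.009 g/mol = 0.012313 mol
mol H = 2 × 0.2218 g H₂O ÷ 18.015 g/mol = 0.024624 mol
C and H account for only 0.17272 g of the 0.3697 g sample; the remaining 0.19698 g must be oxygen.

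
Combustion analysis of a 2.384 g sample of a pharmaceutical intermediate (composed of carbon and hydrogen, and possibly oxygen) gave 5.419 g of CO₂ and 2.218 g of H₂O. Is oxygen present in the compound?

yes

mol C = 5.419 g CO₂ ÷ 44.009 g/mol = 0.12313 mol
mol H = 2 × 2.218 g H₂O ÷ 18.015 g/mol = 0.24624 mol
C and H account for only 1.7272 g of the 2.384 g sample; the remaining 0.65683 g must be oxygen.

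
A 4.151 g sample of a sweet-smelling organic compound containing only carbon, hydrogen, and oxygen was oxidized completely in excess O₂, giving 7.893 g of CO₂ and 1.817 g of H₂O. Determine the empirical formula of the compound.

C8H9O5

mol C = 7.893 g CO₂ ÷ 44.009 g/mol = 0.17935 mol
mol H = 2 × 1.817 g H₂O ÷ 18.015 g/mol = 0.20172 mol
mass O = 4.151 − (2.1542 + 0.20333) = 1.7935 g → mol O = 1.7935 ÷ 15.999 = 0.11210 mol
Divide by the smallest (0.11210 mol): C 1.600, H 1.799, O 1.000
Multiplying each by 5 gives whole numbers: C 8.00, H 9.00, O 5.00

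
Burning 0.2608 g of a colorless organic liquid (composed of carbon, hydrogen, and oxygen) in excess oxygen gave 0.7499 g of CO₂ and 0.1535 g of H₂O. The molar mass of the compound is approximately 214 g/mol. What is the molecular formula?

mol C = 0.7499 g CO₂ ÷ 44.009 g/mol = 0.017040 mol
mol H = 2 × 0.1535 g H₂O ÷ 18.015 g/mol = 0.017041 mol
mass O = 0.2608 − (0.20466 + 0.017178) = 0.038959 g → mol O = 0.038959 ÷ 15.999 = 0.0024351 mol
Divide by the smallest (0.0024351 mol): C 6.998, H 6.998, O 1.000
Empirical formula: C7H7O
Empirical-formula mass = 107.13 g/mol; 214 ÷ 107.13 ≈ 2, so the molecular formula is C14H14O2.

C14H14O2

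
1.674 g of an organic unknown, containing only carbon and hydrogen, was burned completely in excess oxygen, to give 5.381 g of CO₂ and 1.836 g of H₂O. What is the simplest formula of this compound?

C3H5

mol C = 5.381 g CO₂ ÷ 44.009 g/mol = 0.12227 mol
mol H = 2 × 1.836 g H₂O ÷ 18.015 g/mol = 0.20383 mol
Divide by the smallest (0.12227 mol): C 1.000, H 1.667
Multiplying each by 3 gives whole numbers: C 3.00, H 5.00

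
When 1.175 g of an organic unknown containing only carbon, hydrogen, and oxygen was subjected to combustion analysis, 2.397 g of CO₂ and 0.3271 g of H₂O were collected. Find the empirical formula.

mol C = 2.397 g CO₂ ÷ 44.009 g/mol = 0.054466 mol
mol H = 2 × 0.3271 g H₂O ÷ 18.015 g/mol = 0.036314 mol
mass O = 1.175 − (0.65419 + 0.036605) = 0.48420 g → mol O = 0.48420 ÷ 15.999 = 0.030265 mol
Divide by the smallest (0.030265 mol): C 1.800, H 1.200, O 1.000
Multiplying each by 5 gives whole numbers: C 9.00, H 6.00, O 5.00

C9H6O5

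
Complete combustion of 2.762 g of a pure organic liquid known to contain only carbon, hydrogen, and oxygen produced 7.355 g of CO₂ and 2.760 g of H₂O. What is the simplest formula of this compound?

C6H11O

mol C = 7.355 g CO₂ ÷ 44.009 g/mol = 0.16712 mol
mol H = 2 × 2.760 g H₂O ÷ 18.015 g/mol = 0.30641 mol
mass O = 2.762 − (2.0073 + 0.30886) = 0.44580 g → mol O = 0.44580 ÷ 15.999 = 0.027864 mol
Divide by the smallest (0.027864 mol): C 5.998, H 10.997, O 1.000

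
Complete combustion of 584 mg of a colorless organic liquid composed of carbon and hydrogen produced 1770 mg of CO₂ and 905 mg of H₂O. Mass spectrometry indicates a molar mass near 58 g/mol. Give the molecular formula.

mol C = 1.77 g CO₂ ÷ 44.009 g/mol = 0.04022 mol
mol H = 2 × 0.905 g H₂O ÷ 18.015 g/mol = 0.1005 mol
Divide by the smallest (0.04022 mol): C 1.000, H 2.498
Multiplying each by 2 gives whole numbers: C 2.00, H 5.00
Empirical formula: C2H5
Empirical-formula mass = 29.06 g/mol; 58 ÷ 29.06 ≈ 2, so the molecular formula is C4H10.

C4H10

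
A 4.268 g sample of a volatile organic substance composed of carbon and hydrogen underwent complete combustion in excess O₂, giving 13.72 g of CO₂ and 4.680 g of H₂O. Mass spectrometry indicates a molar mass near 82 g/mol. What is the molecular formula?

mol C = 13.72 g CO₂ ÷ 44.009 g/mol = 0.31175 mol
mol H = 2 × 4.680 g H₂O ÷ 18.015 g/mol = 0.51957 mol
Divide by the smallest (0.31175 mol): C 1.000, H 1.667
Multiplying each by 3 gives whole numbers: C 3.00, H 5.00
Empirical formula: C3H5
Empirical-formula mass = 41.07 g/mol; 82 ÷ 41.07 ≈ 2, so the molecular formula is C6H10.

C6H10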